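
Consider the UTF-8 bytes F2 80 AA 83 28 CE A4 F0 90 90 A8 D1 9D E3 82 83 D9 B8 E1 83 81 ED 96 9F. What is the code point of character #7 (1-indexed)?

U+0678

Offset 0: leading byte 0xF2 = 11110010 → 4-byte char #1 = F2 80 AA 83.
Offset 4: leading byte 0x28 = 00101000 → 1-byte char #2 = 28.
Offset 5: leading byte 0xCE = 11001110 → 2-byte char #3 = CE A4.
Offset 7: leading byte 0xF0 = 11110000 → 4-byte char #4 = F0 90 90 A8.
Offset 11: leading byte 0xD1 = 11010001 → 2-byte char #5 = D1 9D.
Offset 13: leading byte 0xE3 = 11100011 → 3-byte char #6 = E3 82 83.
Offset 16: leading byte 0xD9 = 11011001 → 2-byte char #7 = D9 B8.
Leading byte 0xD9 = 11011001 matches 110xxxxx → 2-byte sequence.
Byte 1: 0xD9 = 11011001, payload 11001 (5 bits).
Byte 2: 0xB8 = 10111000 (10xxxxxx ✓), payload 111000.
Concatenate: 11001111000 = 0x678 (11 bits → U+0678).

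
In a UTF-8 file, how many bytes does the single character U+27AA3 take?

4

U+27AA3 = 0x27AA3. UTF-8 uses 1 byte below 0x80, 2 below 0x800, 3 below 0x10000, 4 up to 0x10FFFF. 0x27AA3 is in U+10000–U+10FFFF → 4 bytes.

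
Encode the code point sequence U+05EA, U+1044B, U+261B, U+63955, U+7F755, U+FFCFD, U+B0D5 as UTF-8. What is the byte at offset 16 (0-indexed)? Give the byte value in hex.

0x95

U+05EA → 2-byte form D7 AA at offsets 0–1.
U+1044B → 4-byte form F0 90 91 8B at offsets 2–5.
U+261B → 3-byte form E2 98 9B at offsets 6–8.
U+63955 → 4-byte form F1 A3 A5 95 at offsets 9–12.
U+7F755 → 4-byte form F1 BF 9D 95 at offsets 13–16.
Offset 16 falls in char 5's range; it's byte 4 of F1 BF 9D 95 = 0x95.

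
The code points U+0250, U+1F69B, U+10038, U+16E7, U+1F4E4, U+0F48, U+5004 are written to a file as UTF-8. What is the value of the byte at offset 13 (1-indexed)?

0xA7

1-indexed offset 13 is 0-indexed offset 12.
U+0250 → 2-byte form C9 90 at offsets 0–1.
U+1F69B → 4-byte form F0 9F 9A 9B at offsets 2–5.
U+10038 → 4-byte form F0 90 80 B8 at offsets 6–9.
U+16E7 → 3-byte form E1 9B A7 at offsets 10–12.
Offset 12 falls in char 4's range; it's byte 3 of E1 9B A7 = 0xA7.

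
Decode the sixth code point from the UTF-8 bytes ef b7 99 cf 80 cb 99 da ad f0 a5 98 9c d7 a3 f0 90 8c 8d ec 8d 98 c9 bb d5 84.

Offset 0: leading byte 0xEF = 11101111 → 3-byte char #1 = EF B7 99.
Offset 3: leading byte 0xCF = 11001111 → 2-byte char #2 = CF 80.
Offset 5: leading byte 0xCB = 11001011 → 2-byte char #3 = CB 99.
Offset 7: leading byte 0xDA = 11011010 → 2-byte char #4 = DA AD.
Offset 9: leading byte 0xF0 = 11110000 → 4-byte char #5 = F0 A5 98 9C.
Offset 13: leading byte 0xD7 = 11010111 → 2-byte char #6 = D7 A3.
Leading byte 0xD7 = 11010111 matches 110xxxxx → 2-byte sequence.
Byte 1: 0xD7 = 11010111, payload 10111 (5 bits).
Byte 2: 0xA3 = 10100011 (10xxxxxx ✓), payload 100011.
Concatenate: 10111100011 = 0x5E3 (11 bits → U+05E3).

U+05E3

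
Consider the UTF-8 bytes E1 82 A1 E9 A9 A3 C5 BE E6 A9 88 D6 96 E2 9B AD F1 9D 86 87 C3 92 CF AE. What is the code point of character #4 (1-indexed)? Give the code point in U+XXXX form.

Offset 0: leading byte 0xE1 = 11100001 → 3-byte char #1 = E1 82 A1.
Offset 3: leading byte 0xE9 = 11101001 → 3-byte char #2 = E9 A9 A3.
Offset 6: leading byte 0xC5 = 11000101 → 2-byte char #3 = C5 BE.
Offset 8: leading byte 0xE6 = 11100110 → 3-byte char #4 = E6 A9 88.
Leading byte 0xE6 = 11100110 matches 1110xxxx → 3-byte sequence.
Byte 1: 0xE6 = 11100110, payload 0110 (4 bits).
Byte 2: 0xA9 = 10101001 (10xxxxxx ✓), payload 101001.
Byte 3: 0x88 = 10001000 (10xxxxxx ✓), payload 001000.
Concatenate: 0110101001001000 = 0x6A48 (16 bits → U+6A48).

U+6A48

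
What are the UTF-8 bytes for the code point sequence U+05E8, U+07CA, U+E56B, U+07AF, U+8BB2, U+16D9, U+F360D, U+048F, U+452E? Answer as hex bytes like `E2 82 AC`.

U+05E8: 2-byte form → D7 A8.
U+07CA: 2-byte form → DF 8A.
U+E56B: 3-byte form → EE 95 AB.
U+07AF: 2-byte form → DE AF.
U+8BB2: 3-byte form → E8 AE B2.
U+16D9: 3-byte form → E1 9B 99.
U+F360D: 4-byte form → F3 B3 98 8D.
U+048F: 2-byte form → D2 8F.
U+452E: 3-byte form → E4 94 AE.
Concatenated (24 bytes): D7 A8 DF 8A EE 95 AB DE AF E8 AE B2 E1 9B 99 F3 B3 98 8D D2 8F E4 94 AE.

D7 A8 DF 8A EE 95 AB DE AF E8 AE B2 E1 9B 99 F3 B3 98 8D D2 8F E4 94 AE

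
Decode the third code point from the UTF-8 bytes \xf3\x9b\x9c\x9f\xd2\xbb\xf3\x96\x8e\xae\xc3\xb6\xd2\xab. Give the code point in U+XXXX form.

Offset 0: leading byte 0xF3 = 11110011 → 4-byte char #1 = F3 9B 9C 9F.
Offset 4: leading byte 0xD2 = 11010010 → 2-byte char #2 = D2 BB.
Offset 6: leading byte 0xF3 = 11110011 → 4-byte char #3 = F3 96 8E AE.
Leading byte 0xF3 = 11110011 matches 11110xxx → 4-byte sequence.
Byte 1: 0xF3 = 11110011, payload 011 (3 bits).
Byte 2: 0x96 = 10010110 (10xxxxxx ✓), payload 010110.
Byte 3: 0x8E = 10001110 (10xxxxxx ✓), payload 001110.
Byte 4: 0xAE = 10101110 (10xxxxxx ✓), payload 101110.
Concatenate: 011010110001110101110 = 0xD63AE (21 bits → U+D63AE).

U+D63AE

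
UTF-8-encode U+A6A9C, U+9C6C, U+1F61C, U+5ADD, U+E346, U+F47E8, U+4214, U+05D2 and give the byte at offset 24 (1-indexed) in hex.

1-indexed offset 24 is 0-indexed offset 23.
U+A6A9C → 4-byte form F2 A6 AA 9C at offsets 0–3.
U+9C6C → 3-byte form E9 B1 AC at offsets 4–6.
U+1F61C → 4-byte form F0 9F 98 9C at offsets 7–10.
U+5ADD → 3-byte form E5 AB 9D at offsets 11–13.
U+E346 → 3-byte form EE 8D 86 at offsets 14–16.
U+F47E8 → 4-byte form F3 B4 9F A8 at offsets 17–20.
U+4214 → 3-byte form E4 88 94 at offsets 21–23.
Offset 23 falls in char 7's range; it's byte 3 of E4 88 94 = 0x94.

0x94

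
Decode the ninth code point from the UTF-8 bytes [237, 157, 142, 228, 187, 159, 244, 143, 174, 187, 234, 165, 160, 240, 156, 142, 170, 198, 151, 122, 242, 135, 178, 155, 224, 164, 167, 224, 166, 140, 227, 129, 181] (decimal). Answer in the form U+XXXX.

U+0927

Offset 0: leading byte 0xED = 11101101 → 3-byte char #1 = ED 9D 8E.
Offset 3: leading byte 0xE4 = 11100100 → 3-byte char #2 = E4 BB 9F.
Offset 6: leading byte 0xF4 = 11110100 → 4-byte char #3 = F4 8F AE BB.
Offset 10: leading byte 0xEA = 11101010 → 3-byte char #4 = EA A5 A0.
Offset 13: leading byte 0xF0 = 11110000 → 4-byte char #5 = F0 9C 8E AA.
Offset 17: leading byte 0xC6 = 11000110 → 2-byte char #6 = C6 97.
Offset 19: leading byte 0x7A = 01111010 → 1-byte char #7 = 7A.
Offset 20: leading byte 0xF2 = 11110010 → 4-byte char #8 = F2 87 B2 9B.
Offset 24: leading byte 0xE0 = 11100000 → 3-byte char #9 = E0 A4 A7.
Leading byte 0xE0 = 11100000 matches 1110xxxx → 3-byte sequence.
Byte 1: 0xE0 = 11100000, payload 0000 (4 bits).
Byte 2: 0xA4 = 10100100 (10xxxxxx ✓), payload 100100.
Byte 3: 0xA7 = 10100111 (10xxxxxx ✓), payload 100111.
Concatenate: 0000100100100111 = 0x927 (16 bits → U+0927).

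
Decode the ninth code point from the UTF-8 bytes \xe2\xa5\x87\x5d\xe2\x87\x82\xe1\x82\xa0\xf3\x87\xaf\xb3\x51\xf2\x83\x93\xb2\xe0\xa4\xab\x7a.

U+007A

Offset 0: leading byte 0xE2 = 11100010 → 3-byte char #1 = E2 A5 87.
Offset 3: leading byte 0x5D = 01011101 → 1-byte char #2 = 5D.
Offset 4: leading byte 0xE2 = 11100010 → 3-byte char #3 = E2 87 82.
Offset 7: leading byte 0xE1 = 11100001 → 3-byte char #4 = E1 82 A0.
Offset 10: leading byte 0xF3 = 11110011 → 4-byte char #5 = F3 87 AF B3.
Offset 14: leading byte 0x51 = 01010001 → 1-byte char #6 = 51.
Offset 15: leading byte 0xF2 = 11110010 → 4-byte char #7 = F2 83 93 B2.
Offset 19: leading byte 0xE0 = 11100000 → 3-byte char #8 = E0 A4 AB.
Offset 22: leading byte 0x7A = 01111010 → 1-byte char #9 = 7A.
Leading byte 0x7A = 01111010 matches 0xxxxxxx → 1-byte sequence.
Byte 1: 0x7A = 01111010, payload 1111010 (7 bits).
Concatenate: 1111010 = 0x7A (7 bits → U+007A).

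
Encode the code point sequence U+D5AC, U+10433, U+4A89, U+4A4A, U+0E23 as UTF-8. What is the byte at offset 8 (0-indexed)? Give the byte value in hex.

0xAA

U+D5AC → 3-byte form ED 96 AC at offsets 0–2.
U+10433 → 4-byte form F0 90 90 B3 at offsets 3–6.
U+4A89 → 3-byte form E4 AA 89 at offsets 7–9.
Offset 8 falls in char 3's range; it's byte 2 of E4 AA 89 = 0xAA.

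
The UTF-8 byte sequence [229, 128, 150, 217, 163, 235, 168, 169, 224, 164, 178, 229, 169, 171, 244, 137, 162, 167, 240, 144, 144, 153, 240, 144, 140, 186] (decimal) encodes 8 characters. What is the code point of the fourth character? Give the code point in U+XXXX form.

Offset 0: leading byte 0xE5 = 11100101 → 3-byte char #1 = E5 80 96.
Offset 3: leading byte 0xD9 = 11011001 → 2-byte char #2 = D9 A3.
Offset 5: leading byte 0xEB = 11101011 → 3-byte char #3 = EB A8 A9.
Offset 8: leading byte 0xE0 = 11100000 → 3-byte char #4 = E0 A4 B2.
Leading byte 0xE0 = 11100000 matches 1110xxxx → 3-byte sequence.
Byte 1: 0xE0 = 11100000, payload 0000 (4 bits).
Byte 2: 0xA4 = 10100100 (10xxxxxx ✓), payload 100100.
Byte 3: 0xB2 = 10110010 (10xxxxxx ✓), payload 110010.
Concatenate: 0000100100110010 = 0x932 (16 bits → U+0932).

U+0932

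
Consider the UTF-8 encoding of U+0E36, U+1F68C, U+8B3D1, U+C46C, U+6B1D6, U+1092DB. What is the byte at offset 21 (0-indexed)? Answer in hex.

U+0E36 → 3-byte form E0 B8 B6 at offsets 0–2.
U+1F68C → 4-byte form F0 9F 9A 8C at offsets 3–6.
U+8B3D1 → 4-byte form F2 8B 8F 91 at offsets 7–10.
U+C46C → 3-byte form EC 91 AC at offsets 11–13.
U+6B1D6 → 4-byte form F1 AB 87 96 at offsets 14–17.
U+1092DB → 4-byte form F4 89 8B 9B at offsets 18–21.
Offset 21 falls in char 6's range; it's byte 4 of F4 89 8B 9B = 0x9B.

0x9B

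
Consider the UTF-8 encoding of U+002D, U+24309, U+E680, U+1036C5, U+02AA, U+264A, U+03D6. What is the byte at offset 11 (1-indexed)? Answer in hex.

0x9B

1-indexed offset 11 is 0-indexed offset 10.
U+002D → 1-byte form 2D at offsets 0–0.
U+24309 → 4-byte form F0 A4 8C 89 at offsets 1–4.
U+E680 → 3-byte form EE 9A 80 at offsets 5–7.
U+1036C5 → 4-byte form F4 83 9B 85 at offsets 8–11.
Offset 10 falls in char 4's range; it's byte 3 of F4 83 9B 85 = 0x9B.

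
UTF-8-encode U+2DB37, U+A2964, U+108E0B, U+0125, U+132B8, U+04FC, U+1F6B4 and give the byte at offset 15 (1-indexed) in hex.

0xF0

1-indexed offset 15 is 0-indexed offset 14.
U+2DB37 → 4-byte form F0 AD AC B7 at offsets 0–3.
U+A2964 → 4-byte form F2 A2 A5 A4 at offsets 4–7.
U+108E0B → 4-byte form F4 88 B8 8B at offsets 8–11.
U+0125 → 2-byte form C4 A5 at offsets 12–13.
U+132B8 → 4-byte form F0 93 8A B8 at offsets 14–17.
Offset 14 falls in char 5's range; it's byte 1 of F0 93 8A B8 = 0xF0.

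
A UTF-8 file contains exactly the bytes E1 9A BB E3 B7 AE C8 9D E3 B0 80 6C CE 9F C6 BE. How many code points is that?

7

Byte at offset 0: 0xE1 = 11100001 → 3-byte char (#1). Advance 3.
Byte at offset 3: 0xE3 = 11100011 → 3-byte char (#2). Advance 3.
Byte at offset 6: 0xC8 = 11001000 → 2-byte char (#3). Advance 2.
Byte at offset 8: 0xE3 = 11100011 → 3-byte char (#4). Advance 3.
Byte at offset 11: 0x6C = 01101100 → 1-byte char (#5). Advance 1.
Byte at offset 12: 0xCE = 11001110 → 2-byte char (#6). Advance 2.
Byte at offset 14: 0xC6 = 11000110 → 2-byte char (#7). Advance 2.
Reached end at offset 16 after 7 code points.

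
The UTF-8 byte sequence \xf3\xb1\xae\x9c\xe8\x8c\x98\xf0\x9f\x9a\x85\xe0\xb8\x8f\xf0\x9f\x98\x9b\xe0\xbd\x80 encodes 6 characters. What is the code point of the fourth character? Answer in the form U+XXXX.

U+0E0F

Offset 0: leading byte 0xF3 = 11110011 → 4-byte char #1 = F3 B1 AE 9C.
Offset 4: leading byte 0xE8 = 11101000 → 3-byte char #2 = E8 8C 98.
Offset 7: leading byte 0xF0 = 11110000 → 4-byte char #3 = F0 9F 9A 85.
Offset 11: leading byte 0xE0 = 11100000 → 3-byte char #4 = E0 B8 8F.
Leading byte 0xE0 = 11100000 matches 1110xxxx → 3-byte sequence.
Byte 1: 0xE0 = 11100000, payload 0000 (4 bits).
Byte 2: 0xB8 = 10111000 (10xxxxxx ✓), payload 111000.
Byte 3: 0x8F = 10001111 (10xxxxxx ✓), payload 001111.
Concatenate: 0000111000001111 = 0xE0F (16 bits → U+0E0F).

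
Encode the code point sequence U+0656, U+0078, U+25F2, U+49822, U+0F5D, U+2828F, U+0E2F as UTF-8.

U+0656: 2-byte form → D9 96.
U+0078: 1-byte form → 78.
U+25F2: 3-byte form → E2 97 B2.
U+49822: 4-byte form → F1 89 A0 A2.
U+0F5D: 3-byte form → E0 BD 9D.
U+2828F: 4-byte form → F0 A8 8A 8F.
U+0E2F: 3-byte form → E0 B8 AF.
Concatenated (20 bytes): D9 96 78 E2 97 B2 F1 89 A0 A2 E0 BD 9D F0 A8 8A 8F E0 B8 AF.

D9 96 78 E2 97 B2 F1 89 A0 A2 E0 BD 9D F0 A8 8A 8F E0 B8 AF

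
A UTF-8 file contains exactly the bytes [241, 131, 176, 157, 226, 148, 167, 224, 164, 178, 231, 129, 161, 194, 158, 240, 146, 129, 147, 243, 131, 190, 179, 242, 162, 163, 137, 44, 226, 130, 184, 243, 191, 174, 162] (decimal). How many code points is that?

11

Byte at offset 0: 0xF1 = 11110001 → 4-byte char (#1). Advance 4.
Byte at offset 4: 0xE2 = 11100010 → 3-byte char (#2). Advance 3.
Byte at offset 7: 0xE0 = 11100000 → 3-byte char (#3). Advance 3.
Byte at offset 10: 0xE7 = 11100111 → 3-byte char (#4). Advance 3.
Byte at offset 13: 0xC2 = 11000010 → 2-byte char (#5). Advance 2.
Byte at offset 15: 0xF0 = 11110000 → 4-byte char (#6). Advance 4.
Byte at offset 19: 0xF3 = 11110011 → 4-byte char (#7). Advance 4.
Byte at offset 23: 0xF2 = 11110010 → 4-byte char (#8). Advance 4.
Byte at offset 27: 0x2C = 00101100 → 1-byte char (#9). Advance 1.
Byte at offset 28: 0xE2 = 11100010 → 3-byte char (#10). Advance 3.
Byte at offset 31: 0xF3 = 11110011 → 4-byte char (#11). Advance 4.
Reached end at offset 35 after 11 code points.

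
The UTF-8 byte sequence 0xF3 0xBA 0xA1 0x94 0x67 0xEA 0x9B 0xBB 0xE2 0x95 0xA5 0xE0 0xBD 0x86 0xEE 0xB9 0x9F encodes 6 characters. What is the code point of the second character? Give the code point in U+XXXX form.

Offset 0: leading byte 0xF3 = 11110011 → 4-byte char #1 = F3 BA A1 94.
Offset 4: leading byte 0x67 = 01100111 → 1-byte char #2 = 67.
Leading byte 0x67 = 01100111 matches 0xxxxxxx → 1-byte sequence.
Byte 1: 0x67 = 01100111, payload 1100111 (7 bits).
Concatenate: 1100111 = 0x67 (7 bits → U+0067).

U+0067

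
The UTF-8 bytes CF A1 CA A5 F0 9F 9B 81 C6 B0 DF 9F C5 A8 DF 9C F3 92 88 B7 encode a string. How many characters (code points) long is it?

Byte at offset 0: 0xCF = 11001111 → 2-byte char (#1). Advance 2.
Byte at offset 2: 0xCA = 11001010 → 2-byte char (#2). Advance 2.
Byte at offset 4: 0xF0 = 11110000 → 4-byte char (#3). Advance 4.
Byte at offset 8: 0xC6 = 11000110 → 2-byte char (#4). Advance 2.
Byte at offset 10: 0xDF = 11011111 → 2-byte char (#5). Advance 2.
Byte at offset 12: 0xC5 = 11000101 → 2-byte char (#6). Advance 2.
Byte at offset 14: 0xDF = 11011111 → 2-byte char (#7). Advance 2.
Byte at offset 16: 0xF3 = 11110011 → 4-byte char (#8). Advance 4.
Reached end at offset 20 after 8 code points.

8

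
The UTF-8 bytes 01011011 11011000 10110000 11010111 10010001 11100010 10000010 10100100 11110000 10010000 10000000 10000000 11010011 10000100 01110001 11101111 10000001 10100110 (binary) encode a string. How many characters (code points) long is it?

Byte at offset 0: 0x5B = 01011011 → 1-byte char (#1). Advance 1.
Byte at offset 1: 0xD8 = 11011000 → 2-byte char (#2). Advance 2.
Byte at offset 3: 0xD7 = 11010111 → 2-byte char (#3). Advance 2.
Byte at offset 5: 0xE2 = 11100010 → 3-byte char (#4). Advance 3.
Byte at offset 8: 0xF0 = 11110000 → 4-byte char (#5). Advance 4.
Byte at offset 12: 0xD3 = 11010011 → 2-byte char (#6). Advance 2.
Byte at offset 14: 0x71 = 01110001 → 1-byte char (#7). Advance 1.
Byte at offset 15: 0xEF = 11101111 → 3-byte char (#8). Advance 3.
Reached end at offset 18 after 8 code points.

8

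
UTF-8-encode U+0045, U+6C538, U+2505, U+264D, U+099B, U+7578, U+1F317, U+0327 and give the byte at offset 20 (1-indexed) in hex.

1-indexed offset 20 is 0-indexed offset 19.
U+0045 → 1-byte form 45 at offsets 0–0.
U+6C538 → 4-byte form F1 AC 94 B8 at offsets 1–4.
U+2505 → 3-byte form E2 94 85 at offsets 5–7.
U+264D → 3-byte form E2 99 8D at offsets 8–10.
U+099B → 3-byte form E0 A6 9B at offsets 11–13.
U+7578 → 3-byte form E7 95 B8 at offsets 14–16.
U+1F317 → 4-byte form F0 9F 8C 97 at offsets 17–20.
Offset 19 falls in char 7's range; it's byte 3 of F0 9F 8C 97 = 0x8C.

0x8C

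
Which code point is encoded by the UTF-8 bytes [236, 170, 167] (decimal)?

U+CAA7

Leading byte 0xEC = 11101100 matches 1110xxxx → 3-byte sequence.
Byte 1: 0xEC = 11101100, payload 1100 (4 bits).
Byte 2: 0xAA = 10101010 (10xxxxxx ✓), payload 101010.
Byte 3: 0xA7 = 10100111 (10xxxxxx ✓), payload 100111.
Concatenate: 1100101010100111 = 0xCAA7 (16 bits → U+CAA7).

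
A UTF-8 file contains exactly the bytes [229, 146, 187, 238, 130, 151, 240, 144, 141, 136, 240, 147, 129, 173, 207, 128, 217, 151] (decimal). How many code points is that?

Byte at offset 0: 0xE5 = 11100101 → 3-byte char (#1). Advance 3.
Byte at offset 3: 0xEE = 11101110 → 3-byte char (#2). Advance 3.
Byte at offset 6: 0xF0 = 11110000 → 4-byte char (#3). Advance 4.
Byte at offset 10: 0xF0 = 11110000 → 4-byte char (#4). Advance 4.
Byte at offset 14: 0xCF = 11001111 → 2-byte char (#5). Advance 2.
Byte at offset 16: 0xD9 = 11011001 → 2-byte char (#6). Advance 2.
Reached end at offset 18 after 6 code points.

6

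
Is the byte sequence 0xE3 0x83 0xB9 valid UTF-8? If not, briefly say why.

valid

Leading byte 0xE3 = 11100011 → 3-byte form.
Continuation bytes 0x83=10000011, 0xB9=10111001 all match 10xxxxxx.
Decoded value 0x30F9 is ≥ 0x800 (shortest form) and not a surrogate.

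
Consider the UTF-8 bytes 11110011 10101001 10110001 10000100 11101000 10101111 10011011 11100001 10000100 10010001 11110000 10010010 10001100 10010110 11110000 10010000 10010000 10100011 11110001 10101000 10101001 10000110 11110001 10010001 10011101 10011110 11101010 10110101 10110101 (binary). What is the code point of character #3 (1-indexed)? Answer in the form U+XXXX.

U+1111

Offset 0: leading byte 0xF3 = 11110011 → 4-byte char #1 = F3 A9 B1 84.
Offset 4: leading byte 0xE8 = 11101000 → 3-byte char #2 = E8 AF 9B.
Offset 7: leading byte 0xE1 = 11100001 → 3-byte char #3 = E1 84 91.
Leading byte 0xE1 = 11100001 matches 1110xxxx → 3-byte sequence.
Byte 1: 0xE1 = 11100001, payload 0001 (4 bits).
Byte 2: 0x84 = 10000100 (10xxxxxx ✓), payload 000100.
Byte 3: 0x91 = 10010001 (10xxxxxx ✓), payload 010001.
Concatenate: 0001000100010001 = 0x1111 (16 bits → U+1111).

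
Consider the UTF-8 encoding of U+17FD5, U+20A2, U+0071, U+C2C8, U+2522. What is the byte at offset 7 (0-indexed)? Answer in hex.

0x71

U+17FD5 → 4-byte form F0 97 BF 95 at offsets 0–3.
U+20A2 → 3-byte form E2 82 A2 at offsets 4–6.
U+0071 → 1-byte form 71 at offsets 7–7.
Offset 7 falls in char 3's range; it's byte 1 of 71 = 0x71.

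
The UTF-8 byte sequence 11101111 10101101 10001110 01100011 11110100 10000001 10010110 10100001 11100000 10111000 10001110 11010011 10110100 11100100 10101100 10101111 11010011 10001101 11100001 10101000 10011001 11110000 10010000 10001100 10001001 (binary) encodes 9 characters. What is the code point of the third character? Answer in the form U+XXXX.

Offset 0: leading byte 0xEF = 11101111 → 3-byte char #1 = EF AD 8E.
Offset 3: leading byte 0x63 = 01100011 → 1-byte char #2 = 63.
Offset 4: leading byte 0xF4 = 11110100 → 4-byte char #3 = F4 81 96 A1.
Leading byte 0xF4 = 11110100 matches 11110xxx → 4-byte sequence.
Byte 1: 0xF4 = 11110100, payload 100 (3 bits).
Byte 2: 0x81 = 10000001 (10xxxxxx ✓), payload 000001.
Byte 3: 0x96 = 10010110 (10xxxxxx ✓), payload 010110.
Byte 4: 0xA1 = 10100001 (10xxxxxx ✓), payload 100001.
Concatenate: 100000001010110100001 = 0x1015A1 (21 bits → U+1015A1).

U+1015A1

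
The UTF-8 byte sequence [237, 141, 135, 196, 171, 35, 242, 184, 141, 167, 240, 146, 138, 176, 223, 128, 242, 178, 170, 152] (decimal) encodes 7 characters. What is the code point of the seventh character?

U+B2A98

Offset 0: leading byte 0xED = 11101101 → 3-byte char #1 = ED 8D 87.
Offset 3: leading byte 0xC4 = 11000100 → 2-byte char #2 = C4 AB.
Offset 5: leading byte 0x23 = 00100011 → 1-byte char #3 = 23.
Offset 6: leading byte 0xF2 = 11110010 → 4-byte char #4 = F2 B8 8D A7.
Offset 10: leading byte 0xF0 = 11110000 → 4-byte char #5 = F0 92 8A B0.
Offset 14: leading byte 0xDF = 11011111 → 2-byte char #6 = DF 80.
Offset 16: leading byte 0xF2 = 11110010 → 4-byte char #7 = F2 B2 AA 98.
Leading byte 0xF2 = 11110010 matches 11110xxx → 4-byte sequence.
Byte 1: 0xF2 = 11110010, payload 010 (3 bits).
Byte 2: 0xB2 = 10110010 (10xxxxxx ✓), payload 110010.
Byte 3: 0xAA = 10101010 (10xxxxxx ✓), payload 101010.
Byte 4: 0x98 = 10011000 (10xxxxxx ✓), payload 011000.
Concatenate: 010110010101010011000 = 0xB2A98 (21 bits → U+B2A98).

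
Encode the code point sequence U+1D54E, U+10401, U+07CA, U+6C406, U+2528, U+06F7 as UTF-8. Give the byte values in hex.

U+1D54E: 4-byte form → F0 9D 95 8E.
U+10401: 4-byte form → F0 90 90 81.
U+07CA: 2-byte form → DF 8A.
U+6C406: 4-byte form → F1 AC 90 86.
U+2528: 3-byte form → E2 94 A8.
U+06F7: 2-byte form → DB B7.
Concatenated (19 bytes): F0 9D 95 8E F0 90 90 81 DF 8A F1 AC 90 86 E2 94 A8 DB B7.

F0 9D 95 8E F0 90 90 81 DF 8A F1 AC 90 86 E2 94 A8 DB B7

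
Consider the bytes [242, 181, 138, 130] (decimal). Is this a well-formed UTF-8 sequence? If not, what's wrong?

valid

Leading byte 0xF2 = 11110010 → 4-byte form.
Continuation bytes 0xB5=10110101, 0x8A=10001010, 0x82=10000010 all match 10xxxxxx.
Decoded value 0xB5282 is ≥ 0x10000 (shortest form) and not a surrogate.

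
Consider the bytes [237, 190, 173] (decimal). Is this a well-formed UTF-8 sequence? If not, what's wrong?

Structurally a 3-byte sequence; payload = 0xDFAD.
But 0xDFAD is in U+D800–U+DFFF, the surrogate range. Surrogates are not Unicode scalar values and are forbidden in UTF-8.

invalid (encodes a surrogate (U+D800–U+DFFF))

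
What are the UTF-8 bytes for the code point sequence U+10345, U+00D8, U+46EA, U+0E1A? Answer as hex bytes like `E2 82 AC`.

U+10345: 4-byte form → F0 90 8D 85.
U+00D8: 2-byte form → C3 98.
U+46EA: 3-byte form → E4 9B AA.
U+0E1A: 3-byte form → E0 B8 9A.
Concatenated (12 bytes): F0 90 8D 85 C3 98 E4 9B AA E0 B8 9A.

F0 90 8D 85 C3 98 E4 9B AA E0 B8 9A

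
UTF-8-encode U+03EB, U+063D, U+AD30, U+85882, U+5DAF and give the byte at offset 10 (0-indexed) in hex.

U+03EB → 2-byte form CF AB at offsets 0–1.
U+063D → 2-byte form D8 BD at offsets 2–3.
U+AD30 → 3-byte form EA B4 B0 at offsets 4–6.
U+85882 → 4-byte form F2 85 A2 82 at offsets 7–10.
Offset 10 falls in char 4's range; it's byte 4 of F2 85 A2 82 = 0x82.

0x82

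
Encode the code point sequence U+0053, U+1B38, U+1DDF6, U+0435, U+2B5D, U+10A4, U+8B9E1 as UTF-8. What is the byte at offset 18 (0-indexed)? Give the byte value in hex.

0xA7

U+0053 → 1-byte form 53 at offsets 0–0.
U+1B38 → 3-byte form E1 AC B8 at offsets 1–3.
U+1DDF6 → 4-byte form F0 9D B7 B6 at offsets 4–7.
U+0435 → 2-byte form D0 B5 at offsets 8–9.
U+2B5D → 3-byte form E2 AD 9D at offsets 10–12.
U+10A4 → 3-byte form E1 82 A4 at offsets 13–15.
U+8B9E1 → 4-byte form F2 8B A7 A1 at offsets 16–19.
Offset 18 falls in char 7's range; it's byte 3 of F2 8B A7 A1 = 0xA7.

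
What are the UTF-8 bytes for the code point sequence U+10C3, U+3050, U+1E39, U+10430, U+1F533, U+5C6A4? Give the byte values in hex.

E1 83 83 E3 81 90 E1 B8 B9 F0 90 90 B0 F0 9F 94 B3 F1 9C 9A A4

U+10C3: 3-byte form → E1 83 83.
U+3050: 3-byte form → E3 81 90.
U+1E39: 3-byte form → E1 B8 B9.
U+10430: 4-byte form → F0 90 90 B0.
U+1F533: 4-byte form → F0 9F 94 B3.
U+5C6A4: 4-byte form → F1 9C 9A A4.
Concatenated (21 bytes): E1 83 83 E3 81 90 E1 B8 B9 F0 90 90 B0 F0 9F 94 B3 F1 9C 9A A4.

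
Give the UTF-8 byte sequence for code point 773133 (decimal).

U+BCC0D = 0xBCC0D = 773133 decimal. In range U+10000–U+10FFFF → 4-byte form: 11110xxx 10xxxxxx 10xxxxxx 10xxxxxx.
Binary (21 bits): 010111100110000001101.
Split 3+6+6+6: 010 | 111100 | 110000 | 001101.
Byte 1: 11110010 = 0xF2.
Byte 2: 10111100 = 0xBC.
Byte 3: 10110000 = 0xB0.
Byte 4: 10001101 = 0x8D.

F2 BC B0 8D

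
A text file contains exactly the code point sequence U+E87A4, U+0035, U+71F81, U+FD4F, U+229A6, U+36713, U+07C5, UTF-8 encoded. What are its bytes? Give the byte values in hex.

F3 A8 9E A4 35 F1 B1 BE 81 EF B5 8F F0 A2 A6 A6 F0 B6 9C 93 DF 85

U+E87A4: 4-byte form → F3 A8 9E A4.
U+0035: 1-byte form → 35.
U+71F81: 4-byte form → F1 B1 BE 81.
U+FD4F: 3-byte form → EF B5 8F.
U+229A6: 4-byte form → F0 A2 A6 A6.
U+36713: 4-byte form → F0 B6 9C 93.
U+07C5: 2-byte form → DF 85.
Concatenated (22 bytes): F3 A8 9E A4 35 F1 B1 BE 81 EF B5 8F F0 A2 A6 A6 F0 B6 9C 93 DF 85.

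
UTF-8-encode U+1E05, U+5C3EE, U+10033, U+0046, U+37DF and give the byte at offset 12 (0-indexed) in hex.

U+1E05 → 3-byte form E1 B8 85 at offsets 0–2.
U+5C3EE → 4-byte form F1 9C 8F AE at offsets 3–6.
U+10033 → 4-byte form F0 90 80 B3 at offsets 7–10.
U+0046 → 1-byte form 46 at offsets 11–11.
U+37DF → 3-byte form E3 9F 9F at offsets 12–14.
Offset 12 falls in char 5's range; it's byte 1 of E3 9F 9F = 0xE3.

0xE3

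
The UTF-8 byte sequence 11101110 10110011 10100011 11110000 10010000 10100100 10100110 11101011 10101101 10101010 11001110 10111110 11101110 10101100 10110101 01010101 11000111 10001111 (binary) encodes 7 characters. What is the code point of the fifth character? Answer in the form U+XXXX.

Offset 0: leading byte 0xEE = 11101110 → 3-byte char #1 = EE B3 A3.
Offset 3: leading byte 0xF0 = 11110000 → 4-byte char #2 = F0 90 A4 A6.
Offset 7: leading byte 0xEB = 11101011 → 3-byte char #3 = EB AD AA.
Offset 10: leading byte 0xCE = 11001110 → 2-byte char #4 = CE BE.
Offset 12: leading byte 0xEE = 11101110 → 3-byte char #5 = EE AC B5.
Leading byte 0xEE = 11101110 matches 1110xxxx → 3-byte sequence.
Byte 1: 0xEE = 11101110, payload 1110 (4 bits).
Byte 2: 0xAC = 10101100 (10xxxxxx ✓), payload 101100.
Byte 3: 0xB5 = 10110101 (10xxxxxx ✓), payload 110101.
Concatenate: 1110101100110101 = 0xEB35 (16 bits → U+EB35).

U+EB35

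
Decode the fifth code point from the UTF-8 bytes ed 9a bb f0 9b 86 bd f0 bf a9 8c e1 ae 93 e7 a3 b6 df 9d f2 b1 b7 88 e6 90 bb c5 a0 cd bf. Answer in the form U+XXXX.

U+78F6

Offset 0: leading byte 0xED = 11101101 → 3-byte char #1 = ED 9A BB.
Offset 3: leading byte 0xF0 = 11110000 → 4-byte char #2 = F0 9B 86 BD.
Offset 7: leading byte 0xF0 = 11110000 → 4-byte char #3 = F0 BF A9 8C.
Offset 11: leading byte 0xE1 = 11100001 → 3-byte char #4 = E1 AE 93.
Offset 14: leading byte 0xE7 = 11100111 → 3-byte char #5 = E7 A3 B6.
Leading byte 0xE7 = 11100111 matches 1110xxxx → 3-byte sequence.
Byte 1: 0xE7 = 11100111, payload 0111 (4 bits).
Byte 2: 0xA3 = 10100011 (10xxxxxx ✓), payload 100011.
Byte 3: 0xB6 = 10110110 (10xxxxxx ✓), payload 110110.
Concatenate: 0111100011110110 = 0x78F6 (16 bits → U+78F6).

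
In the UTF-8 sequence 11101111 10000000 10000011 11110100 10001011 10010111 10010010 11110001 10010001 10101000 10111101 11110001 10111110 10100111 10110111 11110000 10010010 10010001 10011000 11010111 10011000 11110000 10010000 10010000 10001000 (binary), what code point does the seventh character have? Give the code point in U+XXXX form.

U+10408

Offset 0: leading byte 0xEF = 11101111 → 3-byte char #1 = EF 80 83.
Offset 3: leading byte 0xF4 = 11110100 → 4-byte char #2 = F4 8B 97 92.
Offset 7: leading byte 0xF1 = 11110001 → 4-byte char #3 = F1 91 A8 BD.
Offset 11: leading byte 0xF1 = 11110001 → 4-byte char #4 = F1 BE A7 B7.
Offset 15: leading byte 0xF0 = 11110000 → 4-byte char #5 = F0 92 91 98.
Offset 19: leading byte 0xD7 = 11010111 → 2-byte char #6 = D7 98.
Offset 21: leading byte 0xF0 = 11110000 → 4-byte char #7 = F0 90 90 88.
Leading byte 0xF0 = 11110000 matches 11110xxx → 4-byte sequence.
Byte 1: 0xF0 = 11110000, payload 000 (3 bits).
Byte 2: 0x90 = 10010000 (10xxxxxx ✓), payload 010000.
Byte 3: 0x90 = 10010000 (10xxxxxx ✓), payload 010000.
Byte 4: 0x88 = 10001000 (10xxxxxx ✓), payload 001000.
Concatenate: 000010000010000001000 = 0x10408 (21 bits → U+10408).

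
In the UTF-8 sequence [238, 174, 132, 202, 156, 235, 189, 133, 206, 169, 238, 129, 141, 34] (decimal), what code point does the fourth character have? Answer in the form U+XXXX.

Offset 0: leading byte 0xEE = 11101110 → 3-byte char #1 = EE AE 84.
Offset 3: leading byte 0xCA = 11001010 → 2-byte char #2 = CA 9C.
Offset 5: leading byte 0xEB = 11101011 → 3-byte char #3 = EB BD 85.
Offset 8: leading byte 0xCE = 11001110 → 2-byte char #4 = CE A9.
Leading byte 0xCE = 11001110 matches 110xxxxx → 2-byte sequence.
Byte 1: 0xCE = 11001110, payload 01110 (5 bits).
Byte 2: 0xA9 = 10101001 (10xxxxxx ✓), payload 101001.
Concatenate: 01110101001 = 0x3A9 (11 bits → U+03A9).

U+03A9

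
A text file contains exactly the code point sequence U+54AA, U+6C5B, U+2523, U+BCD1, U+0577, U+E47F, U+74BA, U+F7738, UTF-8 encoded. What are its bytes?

E5 92 AA E6 B1 9B E2 94 A3 EB B3 91 D5 B7 EE 91 BF E7 92 BA F3 B7 9C B8

U+54AA: 3-byte form → E5 92 AA.
U+6C5B: 3-byte form → E6 B1 9B.
U+2523: 3-byte form → E2 94 A3.
U+BCD1: 3-byte form → EB B3 91.
U+0577: 2-byte form → D5 B7.
U+E47F: 3-byte form → EE 91 BF.
U+74BA: 3-byte form → E7 92 BA.
U+F7738: 4-byte form → F3 B7 9C B8.
Concatenated (24 bytes): E5 92 AA E6 B1 9B E2 94 A3 EB B3 91 D5 B7 EE 91 BF E7 92 BA F3 B7 9C B8.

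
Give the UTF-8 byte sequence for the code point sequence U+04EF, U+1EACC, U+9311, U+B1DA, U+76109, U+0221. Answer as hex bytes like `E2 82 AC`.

D3 AF F0 9E AB 8C E9 8C 91 EB 87 9A F1 B6 84 89 C8 A1

U+04EF: 2-byte form → D3 AF.
U+1EACC: 4-byte form → F0 9E AB 8C.
U+9311: 3-byte form → E9 8C 91.
U+B1DA: 3-byte form → EB 87 9A.
U+76109: 4-byte form → F1 B6 84 89.
U+0221: 2-byte form → C8 A1.
Concatenated (18 bytes): D3 AF F0 9E AB 8C E9 8C 91 EB 87 9A F1 B6 84 89 C8 A1.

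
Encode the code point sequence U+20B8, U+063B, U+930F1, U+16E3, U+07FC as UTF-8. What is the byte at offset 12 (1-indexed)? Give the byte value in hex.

1-indexed offset 12 is 0-indexed offset 11.
U+20B8 → 3-byte form E2 82 B8 at offsets 0–2.
U+063B → 2-byte form D8 BB at offsets 3–4.
U+930F1 → 4-byte form F2 93 83 B1 at offsets 5–8.
U+16E3 → 3-byte form E1 9B A3 at offsets 9–11.
Offset 11 falls in char 4's range; it's byte 3 of E1 9B A3 = 0xA3.

0xA3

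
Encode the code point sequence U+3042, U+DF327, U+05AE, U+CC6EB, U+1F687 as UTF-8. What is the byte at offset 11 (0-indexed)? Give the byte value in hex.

U+3042 → 3-byte form E3 81 82 at offsets 0–2.
U+DF327 → 4-byte form F3 9F 8C A7 at offsets 3–6.
U+05AE → 2-byte form D6 AE at offsets 7–8.
U+CC6EB → 4-byte form F3 8C 9B AB at offsets 9–12.
Offset 11 falls in char 4's range; it's byte 3 of F3 8C 9B AB = 0x9B.

0x9B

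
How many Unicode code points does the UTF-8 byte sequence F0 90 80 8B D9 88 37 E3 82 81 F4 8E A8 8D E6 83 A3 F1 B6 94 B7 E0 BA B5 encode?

Byte at offset 0: 0xF0 = 11110000 → 4-byte char (#1). Advance 4.
Byte at offset 4: 0xD9 = 11011001 → 2-byte char (#2). Advance 2.
Byte at offset 6: 0x37 = 00110111 → 1-byte char (#3). Advance 1.
Byte at offset 7: 0xE3 = 11100011 → 3-byte char (#4). Advance 3.
Byte at offset 10: 0xF4 = 11110100 → 4-byte char (#5). Advance 4.
Byte at offset 14: 0xE6 = 11100110 → 3-byte char (#6). Advance 3.
Byte at offset 17: 0xF1 = 11110001 → 4-byte char (#7). Advance 4.
Byte at offset 21: 0xE0 = 11100000 → 3-byte char (#8). Advance 3.
Reached end at offset 24 after 8 code points.

8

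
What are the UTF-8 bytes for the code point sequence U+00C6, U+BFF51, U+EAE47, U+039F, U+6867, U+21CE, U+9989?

C3 86 F2 BF BD 91 F3 AA B9 87 CE 9F E6 A1 A7 E2 87 8E E9 A6 89

U+00C6: 2-byte form → C3 86.
U+BFF51: 4-byte form → F2 BF BD 91.
U+EAE47: 4-byte form → F3 AA B9 87.
U+039F: 2-byte form → CE 9F.
U+6867: 3-byte form → E6 A1 A7.
U+21CE: 3-byte form → E2 87 8E.
U+9989: 3-byte form → E9 A6 89.
Concatenated (21 bytes): C3 86 F2 BF BD 91 F3 AA B9 87 CE 9F E6 A1 A7 E2 87 8E E9 A6 89.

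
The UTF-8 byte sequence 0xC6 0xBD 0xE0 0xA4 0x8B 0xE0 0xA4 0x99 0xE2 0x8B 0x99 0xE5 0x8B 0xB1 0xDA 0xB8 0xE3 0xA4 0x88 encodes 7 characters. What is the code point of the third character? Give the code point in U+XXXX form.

U+0919

Offset 0: leading byte 0xC6 = 11000110 → 2-byte char #1 = C6 BD.
Offset 2: leading byte 0xE0 = 11100000 → 3-byte char #2 = E0 A4 8B.
Offset 5: leading byte 0xE0 = 11100000 → 3-byte char #3 = E0 A4 99.
Leading byte 0xE0 = 11100000 matches 1110xxxx → 3-byte sequence.
Byte 1: 0xE0 = 11100000, payload 0000 (4 bits).
Byte 2: 0xA4 = 10100100 (10xxxxxx ✓), payload 100100.
Byte 3: 0x99 = 10011001 (10xxxxxx ✓), payload 011001.
Concatenate: 0000100100011001 = 0x919 (16 bits → U+0919).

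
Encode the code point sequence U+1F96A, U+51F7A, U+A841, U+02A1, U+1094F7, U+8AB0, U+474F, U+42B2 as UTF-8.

F0 9F A5 AA F1 91 BD BA EA A1 81 CA A1 F4 89 93 B7 E8 AA B0 E4 9D 8F E4 8A B2

U+1F96A: 4-byte form → F0 9F A5 AA.
U+51F7A: 4-byte form → F1 91 BD BA.
U+A841: 3-byte form → EA A1 81.
U+02A1: 2-byte form → CA A1.
U+1094F7: 4-byte form → F4 89 93 B7.
U+8AB0: 3-byte form → E8 AA B0.
U+474F: 3-byte form → E4 9D 8F.
U+42B2: 3-byte form → E4 8A B2.
Concatenated (26 bytes): F0 9F A5 AA F1 91 BD BA EA A1 81 CA A1 F4 89 93 B7 E8 AA B0 E4 9D 8F E4 8A B2.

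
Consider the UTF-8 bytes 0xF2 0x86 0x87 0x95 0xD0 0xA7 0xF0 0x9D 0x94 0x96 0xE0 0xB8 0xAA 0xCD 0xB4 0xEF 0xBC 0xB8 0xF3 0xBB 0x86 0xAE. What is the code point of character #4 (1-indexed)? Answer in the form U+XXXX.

Offset 0: leading byte 0xF2 = 11110010 → 4-byte char #1 = F2 86 87 95.
Offset 4: leading byte 0xD0 = 11010000 → 2-byte char #2 = D0 A7.
Offset 6: leading byte 0xF0 = 11110000 → 4-byte char #3 = F0 9D 94 96.
Offset 10: leading byte 0xE0 = 11100000 → 3-byte char #4 = E0 B8 AA.
Leading byte 0xE0 = 11100000 matches 1110xxxx → 3-byte sequence.
Byte 1: 0xE0 = 11100000, payload 0000 (4 bits).
Byte 2: 0xB8 = 10111000 (10xxxxxx ✓), payload 111000.
Byte 3: 0xAA = 10101010 (10xxxxxx ✓), payload 101010.
Concatenate: 0000111000101010 = 0xE2A (16 bits → U+0E2A).

U+0E2A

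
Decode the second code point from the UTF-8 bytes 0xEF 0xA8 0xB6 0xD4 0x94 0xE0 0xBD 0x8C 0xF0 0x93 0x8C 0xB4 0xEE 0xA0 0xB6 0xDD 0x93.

Offset 0: leading byte 0xEF = 11101111 → 3-byte char #1 = EF A8 B6.
Offset 3: leading byte 0xD4 = 11010100 → 2-byte char #2 = D4 94.
Leading byte 0xD4 = 11010100 matches 110xxxxx → 2-byte sequence.
Byte 1: 0xD4 = 11010100, payload 10100 (5 bits).
Byte 2: 0x94 = 10010100 (10xxxxxx ✓), payload 010100.
Concatenate: 10100010100 = 0x514 (11 bits → U+0514).

U+0514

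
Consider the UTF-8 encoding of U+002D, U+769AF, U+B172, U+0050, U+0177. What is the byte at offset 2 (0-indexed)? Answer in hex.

0xB6

U+002D → 1-byte form 2D at offsets 0–0.
U+769AF → 4-byte form F1 B6 A6 AF at offsets 1–4.
Offset 2 falls in char 2's range; it's byte 2 of F1 B6 A6 AF = 0xB6.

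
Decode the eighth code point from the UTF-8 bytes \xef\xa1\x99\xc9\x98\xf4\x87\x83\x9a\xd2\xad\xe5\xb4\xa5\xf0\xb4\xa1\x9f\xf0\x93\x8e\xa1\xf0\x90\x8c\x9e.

U+1031E

Offset 0: leading byte 0xEF = 11101111 → 3-byte char #1 = EF A1 99.
Offset 3: leading byte 0xC9 = 11001001 → 2-byte char #2 = C9 98.
Offset 5: leading byte 0xF4 = 11110100 → 4-byte char #3 = F4 87 83 9A.
Offset 9: leading byte 0xD2 = 11010010 → 2-byte char #4 = D2 AD.
Offset 11: leading byte 0xE5 = 11100101 → 3-byte char #5 = E5 B4 A5.
Offset 14: leading byte 0xF0 = 11110000 → 4-byte char #6 = F0 B4 A1 9F.
Offset 18: leading byte 0xF0 = 11110000 → 4-byte char #7 = F0 93 8E A1.
Offset 22: leading byte 0xF0 = 11110000 → 4-byte char #8 = F0 90 8C 9E.
Leading byte 0xF0 = 11110000 matches 11110xxx → 4-byte sequence.
Byte 1: 0xF0 = 11110000, payload 000 (3 bits).
Byte 2: 0x90 = 10010000 (10xxxxxx ✓), payload 010000.
Byte 3: 0x8C = 10001100 (10xxxxxx ✓), payload 001100.
Byte 4: 0x9E = 10011110 (10xxxxxx ✓), payload 011110.
Concatenate: 000010000001100011110 = 0x1031E (21 bits → U+1031E).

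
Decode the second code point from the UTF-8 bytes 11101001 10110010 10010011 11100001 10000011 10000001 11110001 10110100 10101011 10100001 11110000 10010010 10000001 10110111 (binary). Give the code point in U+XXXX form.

U+10C1

Offset 0: leading byte 0xE9 = 11101001 → 3-byte char #1 = E9 B2 93.
Offset 3: leading byte 0xE1 = 11100001 → 3-byte char #2 = E1 83 81.
Leading byte 0xE1 = 11100001 matches 1110xxxx → 3-byte sequence.
Byte 1: 0xE1 = 11100001, payload 0001 (4 bits).
Byte 2: 0x83 = 10000011 (10xxxxxx ✓), payload 000011.
Byte 3: 0x81 = 10000001 (10xxxxxx ✓), payload 000001.
Concatenate: 0001000011000001 = 0x10C1 (16 bits → U+10C1).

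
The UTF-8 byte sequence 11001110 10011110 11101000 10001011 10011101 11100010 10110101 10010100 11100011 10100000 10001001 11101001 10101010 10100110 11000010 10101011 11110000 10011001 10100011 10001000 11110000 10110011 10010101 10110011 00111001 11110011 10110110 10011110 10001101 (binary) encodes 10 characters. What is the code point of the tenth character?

U+F678D

Offset 0: leading byte 0xCE = 11001110 → 2-byte char #1 = CE 9E.
Offset 2: leading byte 0xE8 = 11101000 → 3-byte char #2 = E8 8B 9D.
Offset 5: leading byte 0xE2 = 11100010 → 3-byte char #3 = E2 B5 94.
Offset 8: leading byte 0xE3 = 11100011 → 3-byte char #4 = E3 A0 89.
Offset 11: leading byte 0xE9 = 11101001 → 3-byte char #5 = E9 AA A6.
Offset 14: leading byte 0xC2 = 11000010 → 2-byte char #6 = C2 AB.
Offset 16: leading byte 0xF0 = 11110000 → 4-byte char #7 = F0 99 A3 88.
Offset 20: leading byte 0xF0 = 11110000 → 4-byte char #8 = F0 B3 95 B3.
Offset 24: leading byte 0x39 = 00111001 → 1-byte char #9 = 39.
Offset 25: leading byte 0xF3 = 11110011 → 4-byte char #10 = F3 B6 9E 8D.
Leading byte 0xF3 = 11110011 matches 11110xxx → 4-byte sequence.
Byte 1: 0xF3 = 11110011, payload 011 (3 bits).
Byte 2: 0xB6 = 10110110 (10xxxxxx ✓), payload 110110.
Byte 3: 0x9E = 10011110 (10xxxxxx ✓), payload 011110.
Byte 4: 0x8D = 10001101 (10xxxxxx ✓), payload 001101.
Concatenate: 011110110011110001101 = 0xF678D (21 bits → U+F678D).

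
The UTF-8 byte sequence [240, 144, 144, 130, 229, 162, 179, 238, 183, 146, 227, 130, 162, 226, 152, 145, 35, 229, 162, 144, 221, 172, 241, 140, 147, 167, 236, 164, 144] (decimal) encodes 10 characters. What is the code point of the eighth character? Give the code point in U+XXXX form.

U+076C

Offset 0: leading byte 0xF0 = 11110000 → 4-byte char #1 = F0 90 90 82.
Offset 4: leading byte 0xE5 = 11100101 → 3-byte char #2 = E5 A2 B3.
Offset 7: leading byte 0xEE = 11101110 → 3-byte char #3 = EE B7 92.
Offset 10: leading byte 0xE3 = 11100011 → 3-byte char #4 = E3 82 A2.
Offset 13: leading byte 0xE2 = 11100010 → 3-byte char #5 = E2 98 91.
Offset 16: leading byte 0x23 = 00100011 → 1-byte char #6 = 23.
Offset 17: leading byte 0xE5 = 11100101 → 3-byte char #7 = E5 A2 90.
Offset 20: leading byte 0xDD = 11011101 → 2-byte char #8 = DD AC.
Leading byte 0xDD = 11011101 matches 110xxxxx → 2-byte sequence.
Byte 1: 0xDD = 11011101, payload 11101 (5 bits).
Byte 2: 0xAC = 10101100 (10xxxxxx ✓), payload 101100.
Concatenate: 11101101100 = 0x76C (11 bits → U+076C).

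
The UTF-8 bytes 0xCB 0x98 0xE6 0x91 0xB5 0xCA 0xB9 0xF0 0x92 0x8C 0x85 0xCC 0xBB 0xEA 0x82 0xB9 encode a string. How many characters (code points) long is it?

Byte at offset 0: 0xCB = 11001011 → 2-byte char (#1). Advance 2.
Byte at offset 2: 0xE6 = 11100110 → 3-byte char (#2). Advance 3.
Byte at offset 5: 0xCA = 11001010 → 2-byte char (#3). Advance 2.
Byte at offset 7: 0xF0 = 11110000 → 4-byte char (#4). Advance 4.
Byte at offset 11: 0xCC = 11001100 → 2-byte char (#5). Advance 2.
Byte at offset 13: 0xEA = 11101010 → 3-byte char (#6). Advance 3.
Reached end at offset 16 after 6 code points.

6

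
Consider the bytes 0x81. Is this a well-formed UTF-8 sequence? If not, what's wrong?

Byte 0x81 = 10000001 has the form 10xxxxxx — a continuation byte — but there is no preceding leading byte.

invalid (continuation byte with no leading byte)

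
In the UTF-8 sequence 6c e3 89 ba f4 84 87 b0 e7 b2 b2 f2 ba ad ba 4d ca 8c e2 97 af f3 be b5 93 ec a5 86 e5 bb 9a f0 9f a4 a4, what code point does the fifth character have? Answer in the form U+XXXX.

Offset 0: leading byte 0x6C = 01101100 → 1-byte char #1 = 6C.
Offset 1: leading byte 0xE3 = 11100011 → 3-byte char #2 = E3 89 BA.
Offset 4: leading byte 0xF4 = 11110100 → 4-byte char #3 = F4 84 87 B0.
Offset 8: leading byte 0xE7 = 11100111 → 3-byte char #4 = E7 B2 B2.
Offset 11: leading byte 0xF2 = 11110010 → 4-byte char #5 = F2 BA AD BA.
Leading byte 0xF2 = 11110010 matches 11110xxx → 4-byte sequence.
Byte 1: 0xF2 = 11110010, payload 010 (3 bits).
Byte 2: 0xBA = 10111010 (10xxxxxx ✓), payload 111010.
Byte 3: 0xAD = 10101101 (10xxxxxx ✓), payload 101101.
Byte 4: 0xBA = 10111010 (10xxxxxx ✓), payload 111010.
Concatenate: 010111010101101111010 = 0xBAB7A (21 bits → U+BAB7A).

U+BAB7A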